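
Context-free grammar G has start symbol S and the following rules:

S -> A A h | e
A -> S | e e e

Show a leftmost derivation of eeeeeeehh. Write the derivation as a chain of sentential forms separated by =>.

S => AAh   [S -> A A h]
AAh => eeeAh   [A -> e e e]
eeeAh => eeeSh   [A -> S]
eeeSh => eeeAAhh   [S -> A A h]
eeeAAhh => eeeSAhh   [A -> S]
eeeSAhh => eeeeAhh   [S -> e]
eeeeAhh => eeeeeeehh   [A -> e e e]

S => AAh => eeeAh => eeeSh => eeeAAhh => eeeSAhh => eeeeAhh => eeeeeeehh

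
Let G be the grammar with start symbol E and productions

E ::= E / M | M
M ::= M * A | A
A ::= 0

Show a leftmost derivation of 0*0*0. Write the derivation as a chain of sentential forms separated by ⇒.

E ⇒ M   [E ::= M]
M ⇒ M*A   [M ::= M * A]
M*A ⇒ M*A*A   [M ::= M * A]
M*A*A ⇒ A*A*A   [M ::= A]
A*A*A ⇒ 0*A*A   [A ::= 0]
0*A*A ⇒ 0*0*A   [A ::= 0]
0*0*A ⇒ 0*0*0   [A ::= 0]

E⇒M⇒M*A⇒M*A*A⇒A*A*A⇒0*A*A⇒0*0*A⇒0*0*0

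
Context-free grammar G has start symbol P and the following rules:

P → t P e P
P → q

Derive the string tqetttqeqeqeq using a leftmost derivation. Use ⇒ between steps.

P ⇒ tPeP   [P → t P e P]
tPeP ⇒ tqeP   [P → q]
tqeP ⇒ tqetPeP   [P → t P e P]
tqetPeP ⇒ tqettPePeP   [P → t P e P]
tqettPePeP ⇒ tqetttPePePeP   [P → t P e P]
tqetttPePePeP ⇒ tqetttqePePeP   [P → q]
tqetttqePePeP ⇒ tqetttqeqePeP   [P → q]
tqetttqeqePeP ⇒ tqetttqeqeqeP   [P → q]
tqetttqeqeqeP ⇒ tqetttqeqeqeq   [P → q]

P ⇒ tPeP ⇒ tqeP ⇒ tqetPeP ⇒ tqettPePeP ⇒ tqetttPePePeP ⇒ tqetttqePePeP ⇒ tqetttqeqePeP ⇒ tqetttqeqeqeP ⇒ tqetttqeqeqeq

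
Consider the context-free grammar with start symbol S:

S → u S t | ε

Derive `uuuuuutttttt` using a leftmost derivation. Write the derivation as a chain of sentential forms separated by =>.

S=>uSt=>uuStt=>uuuSttt=>uuuuStttt=>uuuuuSttttt=>uuuuuuStttttt=>uuuuuutttttt

S => uSt   [S → u S t]
uSt => uuStt   [S → u S t]
uuStt => uuuSttt   [S → u S t]
uuuSttt => uuuuStttt   [S → u S t]
uuuuStttt => uuuuuSttttt   [S → u S t]
uuuuuSttttt => uuuuuuStttttt   [S → u S t]
uuuuuuStttttt => uuuuuutttttt   [S → ε]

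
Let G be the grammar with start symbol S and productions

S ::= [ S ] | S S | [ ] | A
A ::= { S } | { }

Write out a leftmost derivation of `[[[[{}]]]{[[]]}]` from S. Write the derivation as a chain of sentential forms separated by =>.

S=>[S]=>[SS]=>[[S]S]=>[[[S]]S]=>[[[[S]]]S]=>[[[[A]]]S]=>[[[[{}]]]S]=>[[[[{}]]]A]=>[[[[{}]]]{S}]=>[[[[{}]]]{[S]}]=>[[[[{}]]]{[[]]}]

S => [S]   [S ::= [ S ]]
[S] => [SS]   [S ::= S S]
[SS] => [[S]S]   [S ::= [ S ]]
[[S]S] => [[[S]]S]   [S ::= [ S ]]
[[[S]]S] => [[[[S]]]S]   [S ::= [ S ]]
[[[[S]]]S] => [[[[A]]]S]   [S ::= A]
[[[[A]]]S] => [[[[{}]]]S]   [A ::= { }]
[[[[{}]]]S] => [[[[{}]]]A]   [S ::= A]
[[[[{}]]]A] => [[[[{}]]]{S}]   [A ::= { S }]
[[[[{}]]]{S}] => [[[[{}]]]{[S]}]   [S ::= [ S ]]
[[[[{}]]]{[S]}] => [[[[{}]]]{[[]]}]   [S ::= [ ]]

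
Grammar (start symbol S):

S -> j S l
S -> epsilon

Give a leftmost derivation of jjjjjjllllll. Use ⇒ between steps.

S ⇒ jSl   [S -> j S l]
jSl ⇒ jjSll   [S -> j S l]
jjSll ⇒ jjjSlll   [S -> j S l]
jjjSlll ⇒ jjjjSllll   [S -> j S l]
jjjjSllll ⇒ jjjjjSlllll   [S -> j S l]
jjjjjSlllll ⇒ jjjjjjSllllll   [S -> j S l]
jjjjjjSllllll ⇒ jjjjjjllllll   [S -> epsilon]

S⇒jSl⇒jjSll⇒jjjSlll⇒jjjjSllll⇒jjjjjSlllll⇒jjjjjjSllllll⇒jjjjjjllllll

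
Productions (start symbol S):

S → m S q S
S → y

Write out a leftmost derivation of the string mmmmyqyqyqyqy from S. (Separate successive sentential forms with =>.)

S=>mSqS=>mmSqSqS=>mmmSqSqSqS=>mmmmSqSqSqSqS=>mmmmyqSqSqSqS=>mmmmyqyqSqSqS=>mmmmyqyqyqSqS=>mmmmyqyqyqyqS=>mmmmyqyqyqyqy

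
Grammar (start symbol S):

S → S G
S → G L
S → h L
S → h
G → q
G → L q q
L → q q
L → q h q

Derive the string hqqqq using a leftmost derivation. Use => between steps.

S => SG => SGG => SGGG => SGGGG => hGGGG => hqGGG => hqqGG => hqqqG => hqqqq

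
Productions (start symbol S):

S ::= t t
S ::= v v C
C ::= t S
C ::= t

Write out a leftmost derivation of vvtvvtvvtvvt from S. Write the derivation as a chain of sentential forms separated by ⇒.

S ⇒ vvC ⇒ vvtS ⇒ vvtvvC ⇒ vvtvvtS ⇒ vvtvvtvvC ⇒ vvtvvtvvtS ⇒ vvtvvtvvtvvC ⇒ vvtvvtvvtvvt

S ⇒ vvC   [S ::= v v C]
vvC ⇒ vvtS   [C ::= t S]
vvtS ⇒ vvtvvC   [S ::= v v C]
vvtvvC ⇒ vvtvvtS   [C ::= t S]
vvtvvtS ⇒ vvtvvtvvC   [S ::= v v C]
vvtvvtvvC ⇒ vvtvvtvvtS   [C ::= t S]
vvtvvtvvtS ⇒ vvtvvtvvtvvC   [S ::= v v C]
vvtvvtvvtvvC ⇒ vvtvvtvvtvvt   [C ::= t]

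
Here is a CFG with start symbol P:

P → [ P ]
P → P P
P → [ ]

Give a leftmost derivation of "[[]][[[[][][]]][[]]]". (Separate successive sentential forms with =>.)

P=>PP=>[P]P=>[[]]P=>[[]][P]=>[[]][PP]=>[[]][[P]P]=>[[]][[[P]]P]=>[[]][[[PP]]P]=>[[]][[[PPP]]P]=>[[]][[[[]PP]]P]=>[[]][[[[][]P]]P]=>[[]][[[[][][]]]P]=>[[]][[[[][][]]][P]]=>[[]][[[[][][]]][[]]]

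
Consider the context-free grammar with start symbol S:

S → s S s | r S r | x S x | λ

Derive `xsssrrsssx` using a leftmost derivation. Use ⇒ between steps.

S⇒xSx⇒xsSsx⇒xssSssx⇒xsssSsssx⇒xsssrSrsssx⇒xsssrrsssx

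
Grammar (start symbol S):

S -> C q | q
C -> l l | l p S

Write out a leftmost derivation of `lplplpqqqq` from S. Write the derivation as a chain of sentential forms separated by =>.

S=>Cq=>lpSq=>lpCqq=>lplpSqq=>lplpCqqq=>lplplpSqqq=>lplplpqqqq

S => Cq   [S -> C q]
Cq => lpSq   [C -> l p S]
lpSq => lpCqq   [S -> C q]
lpCqq => lplpSqq   [C -> l p S]
lplpSqq => lplpCqqq   [S -> C q]
lplpCqqq => lplplpSqqq   [C -> l p S]
lplplpSqqq => lplplpqqqq   [S -> q]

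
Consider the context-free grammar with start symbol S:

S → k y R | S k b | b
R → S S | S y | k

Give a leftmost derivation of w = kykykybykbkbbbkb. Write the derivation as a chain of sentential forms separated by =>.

S => kyR   [S → k y R]
kyR => kySS   [R → S S]
kySS => kykyRS   [S → k y R]
kykyRS => kykySSS   [R → S S]
kykySSS => kykySkbSS   [S → S k b]
kykySkbSS => kykySkbkbSS   [S → S k b]
kykySkbkbSS => kykykyRkbkbSS   [S → k y R]
kykykyRkbkbSS => kykykySykbkbSS   [R → S y]
kykykySykbkbSS => kykykybykbkbSS   [S → b]
kykykybykbkbSS => kykykybykbkbbS   [S → b]
kykykybykbkbbS => kykykybykbkbbSkb   [S → S k b]
kykykybykbkbbSkb => kykykybykbkbbbkb   [S → b]

S => kyR => kySS => kykyRS => kykySSS => kykySkbSS => kykySkbkbSS => kykykyRkbkbSS => kykykySykbkbSS => kykykybykbkbSS => kykykybykbkbbS => kykykybykbkbbSkb => kykykybykbkbbbkb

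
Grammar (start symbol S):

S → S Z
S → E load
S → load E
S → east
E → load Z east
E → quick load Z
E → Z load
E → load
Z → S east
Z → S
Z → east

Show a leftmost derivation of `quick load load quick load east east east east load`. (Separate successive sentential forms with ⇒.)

S ⇒ E load   [S → E load]
E load ⇒ quick load Z load   [E → quick load Z]
quick load Z load ⇒ quick load S load   [Z → S]
quick load S load ⇒ quick load load E load   [S → load E]
quick load load E load ⇒ quick load load quick load Z load   [E → quick load Z]
quick load load quick load Z load ⇒ quick load load quick load S east load   [Z → S east]
quick load load quick load S east load ⇒ quick load load quick load S Z east load   [S → S Z]
quick load load quick load S Z east load ⇒ quick load load quick load east Z east load   [S → east]
quick load load quick load east Z east load ⇒ quick load load quick load east S east east load   [Z → S east]
quick load load quick load east S east east load ⇒ quick load load quick load east east east east load   [S → east]

S ⇒ E load ⇒ quick load Z load ⇒ quick load S load ⇒ quick load load E load ⇒ quick load load quick load Z load ⇒ quick load load quick load S east load ⇒ quick load load quick load S Z east load ⇒ quick load load quick load east Z east load ⇒ quick load load quick load east S east east load ⇒ quick load load quick load east east east east load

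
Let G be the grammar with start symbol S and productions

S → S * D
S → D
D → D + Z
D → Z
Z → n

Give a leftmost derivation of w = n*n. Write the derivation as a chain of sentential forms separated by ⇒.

S ⇒ S*D   [S → S * D]
S*D ⇒ D*D   [S → D]
D*D ⇒ Z*D   [D → Z]
Z*D ⇒ n*D   [Z → n]
n*D ⇒ n*Z   [D → Z]
n*Z ⇒ n*n   [Z → n]

S ⇒ S*D ⇒ D*D ⇒ Z*D ⇒ n*D ⇒ n*Z ⇒ n*n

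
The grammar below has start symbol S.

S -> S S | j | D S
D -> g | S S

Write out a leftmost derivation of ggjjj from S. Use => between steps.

S => DS   [S -> D S]
DS => gS   [D -> g]
gS => gSS   [S -> S S]
gSS => gSSS   [S -> S S]
gSSS => gDSSS   [S -> D S]
gDSSS => ggSSS   [D -> g]
ggSSS => ggjSS   [S -> j]
ggjSS => ggjjS   [S -> j]
ggjjS => ggjjj   [S -> j]

S => DS => gS => gSS => gSSS => gDSSS => ggSSS => ggjSS => ggjjS => ggjjj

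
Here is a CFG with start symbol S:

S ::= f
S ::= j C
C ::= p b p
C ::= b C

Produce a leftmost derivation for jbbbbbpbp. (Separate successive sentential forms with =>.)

S => jC   [S ::= j C]
jC => jbC   [C ::= b C]
jbC => jbbC   [C ::= b C]
jbbC => jbbbC   [C ::= b C]
jbbbC => jbbbbC   [C ::= b C]
jbbbbC => jbbbbbC   [C ::= b C]
jbbbbbC => jbbbbbpbp   [C ::= p b p]

S=>jC=>jbC=>jbbC=>jbbbC=>jbbbbC=>jbbbbbC=>jbbbbbpbp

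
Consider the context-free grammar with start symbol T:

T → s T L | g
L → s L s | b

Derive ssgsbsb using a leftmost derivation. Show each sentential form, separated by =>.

T => sTL => ssTLL => ssgLL => ssgsLsL => ssgsbsL => ssgsbsb

T => sTL   [T → s T L]
sTL => ssTLL   [T → s T L]
ssTLL => ssgLL   [T → g]
ssgLL => ssgsLsL   [L → s L s]
ssgsLsL => ssgsbsL   [L → b]
ssgsbsL => ssgsbsb   [L → b]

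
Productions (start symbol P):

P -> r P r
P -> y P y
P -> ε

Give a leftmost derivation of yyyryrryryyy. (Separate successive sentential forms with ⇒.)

P ⇒ yPy   [P -> y P y]
yPy ⇒ yyPyy   [P -> y P y]
yyPyy ⇒ yyyPyyy   [P -> y P y]
yyyPyyy ⇒ yyyrPryyy   [P -> r P r]
yyyrPryyy ⇒ yyyryPyryyy   [P -> y P y]
yyyryPyryyy ⇒ yyyryrPryryyy   [P -> r P r]
yyyryrPryryyy ⇒ yyyryrryryyy   [P -> ε]

P ⇒ yPy ⇒ yyPyy ⇒ yyyPyyy ⇒ yyyrPryyy ⇒ yyyryPyryyy ⇒ yyyryrPryryyy ⇒ yyyryrryryyy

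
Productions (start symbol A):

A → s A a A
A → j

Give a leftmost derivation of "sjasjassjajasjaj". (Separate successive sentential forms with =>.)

A => sAaA => sjaA => sjasAaA => sjasjaA => sjasjasAaA => sjasjassAaAaA => sjasjassjaAaA => sjasjassjajaA => sjasjassjajasAaA => sjasjassjajasjaA => sjasjassjajasjaj

A => sAaA   [A → s A a A]
sAaA => sjaA   [A → j]
sjaA => sjasAaA   [A → s A a A]
sjasAaA => sjasjaA   [A → j]
sjasjaA => sjasjasAaA   [A → s A a A]
sjasjasAaA => sjasjassAaAaA   [A → s A a A]
sjasjassAaAaA => sjasjassjaAaA   [A → j]
sjasjassjaAaA => sjasjassjajaA   [A → j]
sjasjassjajaA => sjasjassjajasAaA   [A → s A a A]
sjasjassjajasAaA => sjasjassjajasjaA   [A → j]
sjasjassjajasjaA => sjasjassjajasjaj   [A → j]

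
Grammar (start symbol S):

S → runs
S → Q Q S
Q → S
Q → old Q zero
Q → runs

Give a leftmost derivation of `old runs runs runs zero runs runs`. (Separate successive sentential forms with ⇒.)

S ⇒ Q Q S ⇒ old Q zero Q S ⇒ old S zero Q S ⇒ old Q Q S zero Q S ⇒ old runs Q S zero Q S ⇒ old runs runs S zero Q S ⇒ old runs runs runs zero Q S ⇒ old runs runs runs zero runs S ⇒ old runs runs runs zero runs runs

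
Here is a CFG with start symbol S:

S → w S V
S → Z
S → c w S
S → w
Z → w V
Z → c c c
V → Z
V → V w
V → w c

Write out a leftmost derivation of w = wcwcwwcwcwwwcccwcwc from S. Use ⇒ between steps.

S ⇒ wSV ⇒ wcwSV ⇒ wcwcwSV ⇒ wcwcwwSVV ⇒ wcwcwwcwSVV ⇒ wcwcwwcwcwSVV ⇒ wcwcwwcwcwwSVVV ⇒ wcwcwwcwcwwwVVV ⇒ wcwcwwcwcwwwZVV ⇒ wcwcwwcwcwwwcccVV ⇒ wcwcwwcwcwwwcccwcV ⇒ wcwcwwcwcwwwcccwcwc

S ⇒ wSV   [S → w S V]
wSV ⇒ wcwSV   [S → c w S]
wcwSV ⇒ wcwcwSV   [S → c w S]
wcwcwSV ⇒ wcwcwwSVV   [S → w S V]
wcwcwwSVV ⇒ wcwcwwcwSVV   [S → c w S]
wcwcwwcwSVV ⇒ wcwcwwcwcwSVV   [S → c w S]
wcwcwwcwcwSVV ⇒ wcwcwwcwcwwSVVV   [S → w S V]
wcwcwwcwcwwSVVV ⇒ wcwcwwcwcwwwVVV   [S → w]
wcwcwwcwcwwwVVV ⇒ wcwcwwcwcwwwZVV   [V → Z]
wcwcwwcwcwwwZVV ⇒ wcwcwwcwcwwwcccVV   [Z → c c c]
wcwcwwcwcwwwcccVV ⇒ wcwcwwcwcwwwcccwcV   [V → w c]
wcwcwwcwcwwwcccwcV ⇒ wcwcwwcwcwwwcccwcwc   [V → w c]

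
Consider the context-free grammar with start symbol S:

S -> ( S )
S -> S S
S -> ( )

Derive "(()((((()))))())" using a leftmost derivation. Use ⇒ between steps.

S ⇒ (S) ⇒ (SS) ⇒ (SSS) ⇒ (()SS) ⇒ (()(S)S) ⇒ (()((S))S) ⇒ (()(((S)))S) ⇒ (()((((S))))S) ⇒ (()((((()))))S) ⇒ (()((((()))))())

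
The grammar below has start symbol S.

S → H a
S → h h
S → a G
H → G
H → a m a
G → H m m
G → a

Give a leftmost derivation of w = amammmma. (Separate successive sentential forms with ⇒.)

S ⇒ Ha   [S → H a]
Ha ⇒ Ga   [H → G]
Ga ⇒ Hmma   [G → H m m]
Hmma ⇒ Gmma   [H → G]
Gmma ⇒ Hmmmma   [G → H m m]
Hmmmma ⇒ amammmma   [H → a m a]

S⇒Ha⇒Ga⇒Hmma⇒Gmma⇒Hmmmma⇒amammmma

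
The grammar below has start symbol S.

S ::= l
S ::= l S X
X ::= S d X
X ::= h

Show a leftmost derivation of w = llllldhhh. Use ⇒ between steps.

S ⇒ lSX   [S ::= l S X]
lSX ⇒ llSXX   [S ::= l S X]
llSXX ⇒ lllSXXX   [S ::= l S X]
lllSXXX ⇒ llllXXX   [S ::= l]
llllXXX ⇒ llllSdXXX   [X ::= S d X]
llllSdXXX ⇒ llllldXXX   [S ::= l]
llllldXXX ⇒ llllldhXX   [X ::= h]
llllldhXX ⇒ llllldhhX   [X ::= h]
llllldhhX ⇒ llllldhhh   [X ::= h]

S ⇒ lSX ⇒ llSXX ⇒ lllSXXX ⇒ llllXXX ⇒ llllSdXXX ⇒ llllldXXX ⇒ llllldhXX ⇒ llllldhhX ⇒ llllldhhh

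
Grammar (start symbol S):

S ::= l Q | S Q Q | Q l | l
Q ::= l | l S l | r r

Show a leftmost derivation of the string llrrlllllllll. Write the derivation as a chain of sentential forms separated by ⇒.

S ⇒ SQQ   [S ::= S Q Q]
SQQ ⇒ lQQQ   [S ::= l Q]
lQQQ ⇒ llSlQQ   [Q ::= l S l]
llSlQQ ⇒ llQllQQ   [S ::= Q l]
llQllQQ ⇒ llrrllQQ   [Q ::= r r]
llrrllQQ ⇒ llrrlllSlQ   [Q ::= l S l]
llrrlllSlQ ⇒ llrrllllQlQ   [S ::= l Q]
llrrllllQlQ ⇒ llrrllllllQ   [Q ::= l]
llrrllllllQ ⇒ llrrlllllllSl   [Q ::= l S l]
llrrlllllllSl ⇒ llrrlllllllll   [S ::= l]

S ⇒ SQQ ⇒ lQQQ ⇒ llSlQQ ⇒ llQllQQ ⇒ llrrllQQ ⇒ llrrlllSlQ ⇒ llrrllllQlQ ⇒ llrrllllllQ ⇒ llrrlllllllSl ⇒ llrrlllllllll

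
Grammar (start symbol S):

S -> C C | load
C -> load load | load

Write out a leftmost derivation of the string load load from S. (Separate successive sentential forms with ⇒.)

S ⇒ C C ⇒ load C ⇒ load load

S ⇒ C C   [S -> C C]
C C ⇒ load C   [C -> load]
load C ⇒ load load   [C -> load]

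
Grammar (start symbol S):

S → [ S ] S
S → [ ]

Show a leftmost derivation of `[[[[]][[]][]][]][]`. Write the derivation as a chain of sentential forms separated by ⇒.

S ⇒ [S]S ⇒ [[S]S]S ⇒ [[[S]S]S]S ⇒ [[[[]]S]S]S ⇒ [[[[]][S]S]S]S ⇒ [[[[]][[]]S]S]S ⇒ [[[[]][[]][]]S]S ⇒ [[[[]][[]][]][]]S ⇒ [[[[]][[]][]][]][]

S ⇒ [S]S   [S → [ S ] S]
[S]S ⇒ [[S]S]S   [S → [ S ] S]
[[S]S]S ⇒ [[[S]S]S]S   [S → [ S ] S]
[[[S]S]S]S ⇒ [[[[]]S]S]S   [S → [ ]]
[[[[]]S]S]S ⇒ [[[[]][S]S]S]S   [S → [ S ] S]
[[[[]][S]S]S]S ⇒ [[[[]][[]]S]S]S   [S → [ ]]
[[[[]][[]]S]S]S ⇒ [[[[]][[]][]]S]S   [S → [ ]]
[[[[]][[]][]]S]S ⇒ [[[[]][[]][]][]]S   [S → [ ]]
[[[[]][[]][]][]]S ⇒ [[[[]][[]][]][]][]   [S → [ ]]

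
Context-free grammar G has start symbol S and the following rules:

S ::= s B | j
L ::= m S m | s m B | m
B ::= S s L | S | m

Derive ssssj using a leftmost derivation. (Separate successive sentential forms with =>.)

S=>sB=>sS=>ssB=>ssS=>sssB=>sssS=>ssssB=>ssssS=>ssssj

S => sB   [S ::= s B]
sB => sS   [B ::= S]
sS => ssB   [S ::= s B]
ssB => ssS   [B ::= S]
ssS => sssB   [S ::= s B]
sssB => sssS   [B ::= S]
sssS => ssssB   [S ::= s B]
ssssB => ssssS   [B ::= S]
ssssS => ssssj   [S ::= j]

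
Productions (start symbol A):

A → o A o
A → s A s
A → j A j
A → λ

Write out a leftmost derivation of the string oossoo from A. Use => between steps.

A => oAo => ooAoo => oosAsoo => oossoo

A => oAo   [A → o A o]
oAo => ooAoo   [A → o A o]
ooAoo => oosAsoo   [A → s A s]
oosAsoo => oossoo   [A → λ]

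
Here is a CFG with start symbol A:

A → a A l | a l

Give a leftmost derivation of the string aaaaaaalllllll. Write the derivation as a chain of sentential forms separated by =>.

A => aAl   [A → a A l]
aAl => aaAll   [A → a A l]
aaAll => aaaAlll   [A → a A l]
aaaAlll => aaaaAllll   [A → a A l]
aaaaAllll => aaaaaAlllll   [A → a A l]
aaaaaAlllll => aaaaaaAllllll   [A → a A l]
aaaaaaAllllll => aaaaaaalllllll   [A → a l]

A=>aAl=>aaAll=>aaaAlll=>aaaaAllll=>aaaaaAlllll=>aaaaaaAllllll=>aaaaaaalllllll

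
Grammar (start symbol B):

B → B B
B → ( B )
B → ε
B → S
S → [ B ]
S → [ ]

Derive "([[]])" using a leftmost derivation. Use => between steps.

B => (B)   [B → ( B )]
(B) => (S)   [B → S]
(S) => ([B])   [S → [ B ]]
([B]) => ([BB])   [B → B B]
([BB]) => ([BBB])   [B → B B]
([BBB]) => ([SBB])   [B → S]
([SBB]) => ([[B]BB])   [S → [ B ]]
([[B]BB]) => ([[]BB])   [B → ε]
([[]BB]) => ([[]B])   [B → ε]
([[]B]) => ([[]])   [B → ε]

B=>(B)=>(S)=>([B])=>([BB])=>([BBB])=>([SBB])=>([[B]BB])=>([[]BB])=>([[]B])=>([[]])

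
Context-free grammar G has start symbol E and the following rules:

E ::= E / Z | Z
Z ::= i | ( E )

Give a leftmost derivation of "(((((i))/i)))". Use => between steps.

E => Z   [E ::= Z]
Z => (E)   [Z ::= ( E )]
(E) => (Z)   [E ::= Z]
(Z) => ((E))   [Z ::= ( E )]
((E)) => ((Z))   [E ::= Z]
((Z)) => (((E)))   [Z ::= ( E )]
(((E))) => (((E/Z)))   [E ::= E / Z]
(((E/Z))) => (((Z/Z)))   [E ::= Z]
(((Z/Z))) => ((((E)/Z)))   [Z ::= ( E )]
((((E)/Z))) => ((((Z)/Z)))   [E ::= Z]
((((Z)/Z))) => (((((E))/Z)))   [Z ::= ( E )]
(((((E))/Z))) => (((((Z))/Z)))   [E ::= Z]
(((((Z))/Z))) => (((((i))/Z)))   [Z ::= i]
(((((i))/Z))) => (((((i))/i)))   [Z ::= i]

E=>Z=>(E)=>(Z)=>((E))=>((Z))=>(((E)))=>(((E/Z)))=>(((Z/Z)))=>((((E)/Z)))=>((((Z)/Z)))=>(((((E))/Z)))=>(((((Z))/Z)))=>(((((i))/Z)))=>(((((i))/i)))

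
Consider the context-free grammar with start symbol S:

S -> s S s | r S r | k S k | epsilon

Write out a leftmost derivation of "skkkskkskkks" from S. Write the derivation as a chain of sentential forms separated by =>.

S => sSs   [S -> s S s]
sSs => skSks   [S -> k S k]
skSks => skkSkks   [S -> k S k]
skkSkks => skkkSkkks   [S -> k S k]
skkkSkkks => skkksSskkks   [S -> s S s]
skkksSskkks => skkkskSkskkks   [S -> k S k]
skkkskSkskkks => skkkskkskkks   [S -> epsilon]

S => sSs => skSks => skkSkks => skkkSkkks => skkksSskkks => skkkskSkskkks => skkkskkskkks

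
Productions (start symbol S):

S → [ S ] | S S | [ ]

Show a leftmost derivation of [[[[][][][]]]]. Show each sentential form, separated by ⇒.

S⇒[S]⇒[[S]]⇒[[[S]]]⇒[[[SS]]]⇒[[[SSS]]]⇒[[[SSSS]]]⇒[[[[]SSS]]]⇒[[[[][]SS]]]⇒[[[[][][]S]]]⇒[[[[][][][]]]]

S ⇒ [S]   [S → [ S ]]
[S] ⇒ [[S]]   [S → [ S ]]
[[S]] ⇒ [[[S]]]   [S → [ S ]]
[[[S]]] ⇒ [[[SS]]]   [S → S S]
[[[SS]]] ⇒ [[[SSS]]]   [S → S S]
[[[SSS]]] ⇒ [[[SSSS]]]   [S → S S]
[[[SSSS]]] ⇒ [[[[]SSS]]]   [S → [ ]]
[[[[]SSS]]] ⇒ [[[[][]SS]]]   [S → [ ]]
[[[[][]SS]]] ⇒ [[[[][][]S]]]   [S → [ ]]
[[[[][][]S]]] ⇒ [[[[][][][]]]]   [S → [ ]]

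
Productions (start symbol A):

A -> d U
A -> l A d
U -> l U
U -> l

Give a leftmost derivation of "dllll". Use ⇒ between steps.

A⇒dU⇒dlU⇒dllU⇒dlllU⇒dllll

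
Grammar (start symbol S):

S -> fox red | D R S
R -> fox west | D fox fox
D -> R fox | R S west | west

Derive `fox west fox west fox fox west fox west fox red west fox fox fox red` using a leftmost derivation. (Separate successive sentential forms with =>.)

S => D R S   [S -> D R S]
D R S => R fox R S   [D -> R fox]
R fox R S => fox west fox R S   [R -> fox west]
fox west fox R S => fox west fox D fox fox S   [R -> D fox fox]
fox west fox D fox fox S => fox west fox R S west fox fox S   [D -> R S west]
fox west fox R S west fox fox S => fox west fox D fox fox S west fox fox S   [R -> D fox fox]
fox west fox D fox fox S west fox fox S => fox west fox west fox fox S west fox fox S   [D -> west]
fox west fox west fox fox S west fox fox S => fox west fox west fox fox D R S west fox fox S   [S -> D R S]
fox west fox west fox fox D R S west fox fox S => fox west fox west fox fox west R S west fox fox S   [D -> west]
fox west fox west fox fox west R S west fox fox S => fox west fox west fox fox west fox west S west fox fox S   [R -> fox west]
fox west fox west fox fox west fox west S west fox fox S => fox west fox west fox fox west fox west fox red west fox fox S   [S -> fox red]
fox west fox west fox fox west fox west fox red west fox fox S => fox west fox west fox fox west fox west fox red west fox fox fox red   [S -> fox red]

S => D R S => R fox R S => fox west fox R S => fox west fox D fox fox S => fox west fox R S west fox fox S => fox west fox D fox fox S west fox fox S => fox west fox west fox fox S west fox fox S => fox west fox west fox fox D R S west fox fox S => fox west fox west fox fox west R S west fox fox S => fox west fox west fox fox west fox west S west fox fox S => fox west fox west fox fox west fox west fox red west fox fox S => fox west fox west fox fox west fox west fox red west fox fox fox red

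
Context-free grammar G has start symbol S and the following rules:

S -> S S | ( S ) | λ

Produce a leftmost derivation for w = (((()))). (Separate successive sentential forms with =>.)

S => (S) => ((S)) => (((S))) => (((SS))) => (((SSS))) => ((((S)SS))) => (((()SS))) => (((()S))) => (((())))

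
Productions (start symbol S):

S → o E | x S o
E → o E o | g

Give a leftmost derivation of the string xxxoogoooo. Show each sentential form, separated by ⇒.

S⇒xSo⇒xxSoo⇒xxxSooo⇒xxxoEooo⇒xxxooEoooo⇒xxxoogoooo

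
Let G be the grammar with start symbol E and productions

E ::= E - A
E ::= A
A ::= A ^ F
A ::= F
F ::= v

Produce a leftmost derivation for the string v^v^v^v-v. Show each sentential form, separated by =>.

E => E-A   [E ::= E - A]
E-A => A-A   [E ::= A]
A-A => A^F-A   [A ::= A ^ F]
A^F-A => A^F^F-A   [A ::= A ^ F]
A^F^F-A => A^F^F^F-A   [A ::= A ^ F]
A^F^F^F-A => F^F^F^F-A   [A ::= F]
F^F^F^F-A => v^F^F^F-A   [F ::= v]
v^F^F^F-A => v^v^F^F-A   [F ::= v]
v^v^F^F-A => v^v^v^F-A   [F ::= v]
v^v^v^F-A => v^v^v^v-A   [F ::= v]
v^v^v^v-A => v^v^v^v-F   [A ::= F]
v^v^v^v-F => v^v^v^v-v   [F ::= v]

E => E-A => A-A => A^F-A => A^F^F-A => A^F^F^F-A => F^F^F^F-A => v^F^F^F-A => v^v^F^F-A => v^v^v^F-A => v^v^v^v-A => v^v^v^v-F => v^v^v^v-v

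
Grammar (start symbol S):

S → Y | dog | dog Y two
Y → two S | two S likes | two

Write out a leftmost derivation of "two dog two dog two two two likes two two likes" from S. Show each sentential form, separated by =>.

S => Y => two S likes => two dog Y two likes => two dog two S two likes => two dog two dog Y two two likes => two dog two dog two S likes two two likes => two dog two dog two Y likes two two likes => two dog two dog two two S likes two two likes => two dog two dog two two Y likes two two likes => two dog two dog two two two likes two two likes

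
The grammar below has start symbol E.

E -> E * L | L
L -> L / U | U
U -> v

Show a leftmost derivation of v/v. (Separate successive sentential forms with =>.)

E => L => L/U => U/U => v/U => v/v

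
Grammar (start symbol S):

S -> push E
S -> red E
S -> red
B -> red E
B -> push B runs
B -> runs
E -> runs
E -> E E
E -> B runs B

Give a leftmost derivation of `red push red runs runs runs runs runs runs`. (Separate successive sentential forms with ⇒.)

S ⇒ red E ⇒ red E E ⇒ red E E E ⇒ red B runs B E E ⇒ red push B runs runs B E E ⇒ red push red E runs runs B E E ⇒ red push red runs runs runs B E E ⇒ red push red runs runs runs runs E E ⇒ red push red runs runs runs runs runs E ⇒ red push red runs runs runs runs runs runs

S ⇒ red E   [S -> red E]
red E ⇒ red E E   [E -> E E]
red E E ⇒ red E E E   [E -> E E]
red E E E ⇒ red B runs B E E   [E -> B runs B]
red B runs B E E ⇒ red push B runs runs B E E   [B -> push B runs]
red push B runs runs B E E ⇒ red push red E runs runs B E E   [B -> red E]
red push red E runs runs B E E ⇒ red push red runs runs runs B E E   [E -> runs]
red push red runs runs runs B E E ⇒ red push red runs runs runs runs E E   [B -> runs]
red push red runs runs runs runs E E ⇒ red push red runs runs runs runs runs E   [E -> runs]
red push red runs runs runs runs runs E ⇒ red push red runs runs runs runs runs runs   [E -> runs]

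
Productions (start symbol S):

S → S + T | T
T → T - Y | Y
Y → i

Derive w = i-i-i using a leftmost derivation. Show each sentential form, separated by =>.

S => T => T-Y => T-Y-Y => Y-Y-Y => i-Y-Y => i-i-Y => i-i-i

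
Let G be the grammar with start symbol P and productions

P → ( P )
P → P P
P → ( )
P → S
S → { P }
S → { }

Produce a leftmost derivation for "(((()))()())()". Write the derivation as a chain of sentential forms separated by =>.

P => PP => (P)P => (PP)P => (PPP)P => ((P)PP)P => (((P))PP)P => (((()))PP)P => (((()))()P)P => (((()))()())P => (((()))()())()

P => PP   [P → P P]
PP => (P)P   [P → ( P )]
(P)P => (PP)P   [P → P P]
(PP)P => (PPP)P   [P → P P]
(PPP)P => ((P)PP)P   [P → ( P )]
((P)PP)P => (((P))PP)P   [P → ( P )]
(((P))PP)P => (((()))PP)P   [P → ( )]
(((()))PP)P => (((()))()P)P   [P → ( )]
(((()))()P)P => (((()))()())P   [P → ( )]
(((()))()())P => (((()))()())()   [P → ( )]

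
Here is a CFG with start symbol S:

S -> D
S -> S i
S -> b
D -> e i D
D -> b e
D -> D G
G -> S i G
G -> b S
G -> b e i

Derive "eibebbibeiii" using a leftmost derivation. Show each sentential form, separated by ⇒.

S ⇒ Si   [S -> S i]
Si ⇒ Sii   [S -> S i]
Sii ⇒ Dii   [S -> D]
Dii ⇒ eiDii   [D -> e i D]
eiDii ⇒ eiDGii   [D -> D G]
eiDGii ⇒ eiDGGii   [D -> D G]
eiDGGii ⇒ eibeGGii   [D -> b e]
eibeGGii ⇒ eibebSGii   [G -> b S]
eibebSGii ⇒ eibebSiGii   [S -> S i]
eibebSiGii ⇒ eibebbiGii   [S -> b]
eibebbiGii ⇒ eibebbibeiii   [G -> b e i]

S⇒Si⇒Sii⇒Dii⇒eiDii⇒eiDGii⇒eiDGGii⇒eibeGGii⇒eibebSGii⇒eibebSiGii⇒eibebbiGii⇒eibebbibeiii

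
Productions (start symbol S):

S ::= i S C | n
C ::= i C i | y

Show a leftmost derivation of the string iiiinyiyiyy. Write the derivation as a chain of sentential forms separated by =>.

S => iSC   [S ::= i S C]
iSC => iiSCC   [S ::= i S C]
iiSCC => iiiSCCC   [S ::= i S C]
iiiSCCC => iiiiSCCCC   [S ::= i S C]
iiiiSCCCC => iiiinCCCC   [S ::= n]
iiiinCCCC => iiiinyCCC   [C ::= y]
iiiinyCCC => iiiinyiCiCC   [C ::= i C i]
iiiinyiCiCC => iiiinyiyiCC   [C ::= y]
iiiinyiyiCC => iiiinyiyiyC   [C ::= y]
iiiinyiyiyC => iiiinyiyiyy   [C ::= y]

S => iSC => iiSCC => iiiSCCC => iiiiSCCCC => iiiinCCCC => iiiinyCCC => iiiinyiCiCC => iiiinyiyiCC => iiiinyiyiyC => iiiinyiyiyy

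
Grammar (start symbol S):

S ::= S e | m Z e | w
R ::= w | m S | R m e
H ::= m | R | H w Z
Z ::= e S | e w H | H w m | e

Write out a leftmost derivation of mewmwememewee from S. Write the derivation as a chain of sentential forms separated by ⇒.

S ⇒ mZe ⇒ mewHe ⇒ mewHwZe ⇒ mewRwZe ⇒ mewRmewZe ⇒ mewRmemewZe ⇒ mewmSmemewZe ⇒ mewmSememewZe ⇒ mewmwememewZe ⇒ mewmwememewee

S ⇒ mZe   [S ::= m Z e]
mZe ⇒ mewHe   [Z ::= e w H]
mewHe ⇒ mewHwZe   [H ::= H w Z]
mewHwZe ⇒ mewRwZe   [H ::= R]
mewRwZe ⇒ mewRmewZe   [R ::= R m e]
mewRmewZe ⇒ mewRmemewZe   [R ::= R m e]
mewRmemewZe ⇒ mewmSmemewZe   [R ::= m S]
mewmSmemewZe ⇒ mewmSememewZe   [S ::= S e]
mewmSememewZe ⇒ mewmwememewZe   [S ::= w]
mewmwememewZe ⇒ mewmwememewee   [Z ::= e]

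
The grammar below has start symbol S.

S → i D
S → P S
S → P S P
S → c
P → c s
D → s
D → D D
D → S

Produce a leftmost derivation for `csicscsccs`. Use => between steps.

S=>PSP=>csSP=>csiDP=>csiSP=>csiPSP=>csicsSP=>csicsPSP=>csicscsSP=>csicscscP=>csicscsccs

S => PSP   [S → P S P]
PSP => csSP   [P → c s]
csSP => csiDP   [S → i D]
csiDP => csiSP   [D → S]
csiSP => csiPSP   [S → P S]
csiPSP => csicsSP   [P → c s]
csicsSP => csicsPSP   [S → P S]
csicsPSP => csicscsSP   [P → c s]
csicscsSP => csicscscP   [S → c]
csicscscP => csicscsccs   [P → c s]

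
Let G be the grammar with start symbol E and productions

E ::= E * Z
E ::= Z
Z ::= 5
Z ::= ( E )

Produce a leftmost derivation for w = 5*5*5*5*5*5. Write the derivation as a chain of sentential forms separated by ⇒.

E ⇒ E*Z ⇒ E*Z*Z ⇒ E*Z*Z*Z ⇒ E*Z*Z*Z*Z ⇒ E*Z*Z*Z*Z*Z ⇒ Z*Z*Z*Z*Z*Z ⇒ 5*Z*Z*Z*Z*Z ⇒ 5*5*Z*Z*Z*Z ⇒ 5*5*5*Z*Z*Z ⇒ 5*5*5*5*Z*Z ⇒ 5*5*5*5*5*Z ⇒ 5*5*5*5*5*5

E ⇒ E*Z   [E ::= E * Z]
E*Z ⇒ E*Z*Z   [E ::= E * Z]
E*Z*Z ⇒ E*Z*Z*Z   [E ::= E * Z]
E*Z*Z*Z ⇒ E*Z*Z*Z*Z   [E ::= E * Z]
E*Z*Z*Z*Z ⇒ E*Z*Z*Z*Z*Z   [E ::= E * Z]
E*Z*Z*Z*Z*Z ⇒ Z*Z*Z*Z*Z*Z   [E ::= Z]
Z*Z*Z*Z*Z*Z ⇒ 5*Z*Z*Z*Z*Z   [Z ::= 5]
5*Z*Z*Z*Z*Z ⇒ 5*5*Z*Z*Z*Z   [Z ::= 5]
5*5*Z*Z*Z*Z ⇒ 5*5*5*Z*Z*Z   [Z ::= 5]
5*5*5*Z*Z*Z ⇒ 5*5*5*5*Z*Z   [Z ::= 5]
5*5*5*5*Z*Z ⇒ 5*5*5*5*5*Z   [Z ::= 5]
5*5*5*5*5*Z ⇒ 5*5*5*5*5*5   [Z ::= 5]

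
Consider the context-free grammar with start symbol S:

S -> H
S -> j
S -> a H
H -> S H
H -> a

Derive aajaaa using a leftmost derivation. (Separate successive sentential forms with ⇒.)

S ⇒ aH   [S -> a H]
aH ⇒ aSH   [H -> S H]
aSH ⇒ aHH   [S -> H]
aHH ⇒ aSHH   [H -> S H]
aSHH ⇒ aaHHH   [S -> a H]
aaHHH ⇒ aaSHHH   [H -> S H]
aaSHHH ⇒ aajHHH   [S -> j]
aajHHH ⇒ aajaHH   [H -> a]
aajaHH ⇒ aajaaH   [H -> a]
aajaaH ⇒ aajaaa   [H -> a]

S⇒aH⇒aSH⇒aHH⇒aSHH⇒aaHHH⇒aaSHHH⇒aajHHH⇒aajaHH⇒aajaaH⇒aajaaa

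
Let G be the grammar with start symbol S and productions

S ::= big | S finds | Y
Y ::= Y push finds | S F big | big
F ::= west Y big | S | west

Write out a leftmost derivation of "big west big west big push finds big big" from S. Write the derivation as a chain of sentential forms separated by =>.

S => Y => S F big => big F big => big west Y big big => big west Y push finds big big => big west S F big push finds big big => big west Y F big push finds big big => big west big F big push finds big big => big west big west big push finds big big

S => Y   [S ::= Y]
Y => S F big   [Y ::= S F big]
S F big => big F big   [S ::= big]
big F big => big west Y big big   [F ::= west Y big]
big west Y big big => big west Y push finds big big   [Y ::= Y push finds]
big west Y push finds big big => big west S F big push finds big big   [Y ::= S F big]
big west S F big push finds big big => big west Y F big push finds big big   [S ::= Y]
big west Y F big push finds big big => big west big F big push finds big big   [Y ::= big]
big west big F big push finds big big => big west big west big push finds big big   [F ::= west]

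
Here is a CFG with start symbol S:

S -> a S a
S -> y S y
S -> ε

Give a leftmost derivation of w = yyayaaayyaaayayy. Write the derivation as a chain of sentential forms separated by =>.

S => ySy   [S -> y S y]
ySy => yySyy   [S -> y S y]
yySyy => yyaSayy   [S -> a S a]
yyaSayy => yyaySyayy   [S -> y S y]
yyaySyayy => yyayaSayayy   [S -> a S a]
yyayaSayayy => yyayaaSaayayy   [S -> a S a]
yyayaaSaayayy => yyayaaaSaaayayy   [S -> a S a]
yyayaaaSaaayayy => yyayaaaySyaaayayy   [S -> y S y]
yyayaaaySyaaayayy => yyayaaayyaaayayy   [S -> ε]

S => ySy => yySyy => yyaSayy => yyaySyayy => yyayaSayayy => yyayaaSaayayy => yyayaaaSaaayayy => yyayaaaySyaaayayy => yyayaaayyaaayayy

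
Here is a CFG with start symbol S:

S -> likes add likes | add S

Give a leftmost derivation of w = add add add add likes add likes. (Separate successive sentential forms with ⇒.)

S ⇒ add S ⇒ add add S ⇒ add add add S ⇒ add add add add S ⇒ add add add add likes add likes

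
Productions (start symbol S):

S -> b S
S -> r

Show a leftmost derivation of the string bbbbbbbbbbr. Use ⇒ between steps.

S ⇒ bS ⇒ bbS ⇒ bbbS ⇒ bbbbS ⇒ bbbbbS ⇒ bbbbbbS ⇒ bbbbbbbS ⇒ bbbbbbbbS ⇒ bbbbbbbbbS ⇒ bbbbbbbbbbS ⇒ bbbbbbbbbbr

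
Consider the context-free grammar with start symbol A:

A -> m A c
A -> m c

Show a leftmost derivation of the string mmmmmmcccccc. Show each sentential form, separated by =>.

A => mAc => mmAcc => mmmAccc => mmmmAcccc => mmmmmAccccc => mmmmmmcccccc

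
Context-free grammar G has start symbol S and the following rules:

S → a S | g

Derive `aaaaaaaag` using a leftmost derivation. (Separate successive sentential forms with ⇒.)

S ⇒ aS   [S → a S]
aS ⇒ aaS   [S → a S]
aaS ⇒ aaaS   [S → a S]
aaaS ⇒ aaaaS   [S → a S]
aaaaS ⇒ aaaaaS   [S → a S]
aaaaaS ⇒ aaaaaaS   [S → a S]
aaaaaaS ⇒ aaaaaaaS   [S → a S]
aaaaaaaS ⇒ aaaaaaaaS   [S → a S]
aaaaaaaaS ⇒ aaaaaaaag   [S → g]

S ⇒ aS ⇒ aaS ⇒ aaaS ⇒ aaaaS ⇒ aaaaaS ⇒ aaaaaaS ⇒ aaaaaaaS ⇒ aaaaaaaaS ⇒ aaaaaaaag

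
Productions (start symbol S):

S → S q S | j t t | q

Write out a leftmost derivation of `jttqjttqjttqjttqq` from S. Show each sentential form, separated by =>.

S => SqS   [S → S q S]
SqS => SqSqS   [S → S q S]
SqSqS => jttqSqS   [S → j t t]
jttqSqS => jttqSqSqS   [S → S q S]
jttqSqSqS => jttqSqSqSqS   [S → S q S]
jttqSqSqSqS => jttqjttqSqSqS   [S → j t t]
jttqjttqSqSqS => jttqjttqjttqSqS   [S → j t t]
jttqjttqjttqSqS => jttqjttqjttqjttqS   [S → j t t]
jttqjttqjttqjttqS => jttqjttqjttqjttqq   [S → q]

S => SqS => SqSqS => jttqSqS => jttqSqSqS => jttqSqSqSqS => jttqjttqSqSqS => jttqjttqjttqSqS => jttqjttqjttqjttqS => jttqjttqjttqjttqq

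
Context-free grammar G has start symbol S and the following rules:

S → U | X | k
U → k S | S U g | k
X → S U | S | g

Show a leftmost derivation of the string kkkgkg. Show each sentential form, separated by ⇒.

S ⇒ U ⇒ SUg ⇒ UUg ⇒ SUgUg ⇒ kUgUg ⇒ kkSgUg ⇒ kkUgUg ⇒ kkkgUg ⇒ kkkgkg

S ⇒ U   [S → U]
U ⇒ SUg   [U → S U g]
SUg ⇒ UUg   [S → U]
UUg ⇒ SUgUg   [U → S U g]
SUgUg ⇒ kUgUg   [S → k]
kUgUg ⇒ kkSgUg   [U → k S]
kkSgUg ⇒ kkUgUg   [S → U]
kkUgUg ⇒ kkkgUg   [U → k]
kkkgUg ⇒ kkkgkg   [U → k]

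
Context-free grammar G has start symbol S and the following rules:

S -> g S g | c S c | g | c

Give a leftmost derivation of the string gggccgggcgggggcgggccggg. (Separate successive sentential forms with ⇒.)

S ⇒ gSg ⇒ ggSgg ⇒ gggSggg ⇒ gggcScggg ⇒ gggccSccggg ⇒ gggccgSgccggg ⇒ gggccggSggccggg ⇒ gggccgggSgggccggg ⇒ gggccgggcScgggccggg ⇒ gggccgggcgSgcgggccggg ⇒ gggccgggcggSggcgggccggg ⇒ gggccgggcgggggcgggccggg

S ⇒ gSg   [S -> g S g]
gSg ⇒ ggSgg   [S -> g S g]
ggSgg ⇒ gggSggg   [S -> g S g]
gggSggg ⇒ gggcScggg   [S -> c S c]
gggcScggg ⇒ gggccSccggg   [S -> c S c]
gggccSccggg ⇒ gggccgSgccggg   [S -> g S g]
gggccgSgccggg ⇒ gggccggSggccggg   [S -> g S g]
gggccggSggccggg ⇒ gggccgggSgggccggg   [S -> g S g]
gggccgggSgggccggg ⇒ gggccgggcScgggccggg   [S -> c S c]
gggccgggcScgggccggg ⇒ gggccgggcgSgcgggccggg   [S -> g S g]
gggccgggcgSgcgggccggg ⇒ gggccgggcggSggcgggccggg   [S -> g S g]
gggccgggcggSggcgggccggg ⇒ gggccgggcgggggcgggccggg   [S -> g]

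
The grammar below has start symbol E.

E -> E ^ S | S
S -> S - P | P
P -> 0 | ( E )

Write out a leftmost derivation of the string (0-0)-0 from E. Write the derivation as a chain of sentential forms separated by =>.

E => S => S-P => P-P => (E)-P => (S)-P => (S-P)-P => (P-P)-P => (0-P)-P => (0-0)-P => (0-0)-0

E => S   [E -> S]
S => S-P   [S -> S - P]
S-P => P-P   [S -> P]
P-P => (E)-P   [P -> ( E )]
(E)-P => (S)-P   [E -> S]
(S)-P => (S-P)-P   [S -> S - P]
(S-P)-P => (P-P)-P   [S -> P]
(P-P)-P => (0-P)-P   [P -> 0]
(0-P)-P => (0-0)-P   [P -> 0]
(0-0)-P => (0-0)-0   [P -> 0]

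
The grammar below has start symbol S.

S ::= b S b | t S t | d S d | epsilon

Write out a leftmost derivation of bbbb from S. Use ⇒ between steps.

S⇒bSb⇒bbSbb⇒bbbb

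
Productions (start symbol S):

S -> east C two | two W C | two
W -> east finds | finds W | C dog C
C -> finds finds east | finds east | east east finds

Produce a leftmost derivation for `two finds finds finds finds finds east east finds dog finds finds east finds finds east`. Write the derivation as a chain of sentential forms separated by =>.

S => two W C => two finds W C => two finds finds W C => two finds finds finds W C => two finds finds finds finds W C => two finds finds finds finds finds W C => two finds finds finds finds finds C dog C C => two finds finds finds finds finds east east finds dog C C => two finds finds finds finds finds east east finds dog finds finds east C => two finds finds finds finds finds east east finds dog finds finds east finds finds east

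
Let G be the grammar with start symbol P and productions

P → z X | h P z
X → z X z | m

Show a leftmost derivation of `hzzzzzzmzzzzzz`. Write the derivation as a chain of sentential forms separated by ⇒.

P⇒hPz⇒hzXz⇒hzzXzz⇒hzzzXzzz⇒hzzzzXzzzz⇒hzzzzzXzzzzz⇒hzzzzzzXzzzzzz⇒hzzzzzzmzzzzzz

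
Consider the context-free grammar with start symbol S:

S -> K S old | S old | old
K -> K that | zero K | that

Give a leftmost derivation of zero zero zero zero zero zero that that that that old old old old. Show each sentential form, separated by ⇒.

S ⇒ S old   [S -> S old]
S old ⇒ K S old old   [S -> K S old]
K S old old ⇒ K that S old old   [K -> K that]
K that S old old ⇒ K that that S old old   [K -> K that]
K that that S old old ⇒ zero K that that S old old   [K -> zero K]
zero K that that S old old ⇒ zero zero K that that S old old   [K -> zero K]
zero zero K that that S old old ⇒ zero zero K that that that S old old   [K -> K that]
zero zero K that that that S old old ⇒ zero zero zero K that that that S old old   [K -> zero K]
zero zero zero K that that that S old old ⇒ zero zero zero zero K that that that S old old   [K -> zero K]
zero zero zero zero K that that that S old old ⇒ zero zero zero zero zero K that that that S old old   [K -> zero K]
zero zero zero zero zero K that that that S old old ⇒ zero zero zero zero zero zero K that that that S old old   [K -> zero K]
zero zero zero zero zero zero K that that that S old old ⇒ zero zero zero zero zero zero that that that that S old old   [K -> that]
zero zero zero zero zero zero that that that that S old old ⇒ zero zero zero zero zero zero that that that that S old old old   [S -> S old]
zero zero zero zero zero zero that that that that S old old old ⇒ zero zero zero zero zero zero that that that that old old old old   [S -> old]

S ⇒ S old ⇒ K S old old ⇒ K that S old old ⇒ K that that S old old ⇒ zero K that that S old old ⇒ zero zero K that that S old old ⇒ zero zero K that that that S old old ⇒ zero zero zero K that that that S old old ⇒ zero zero zero zero K that that that S old old ⇒ zero zero zero zero zero K that that that S old old ⇒ zero zero zero zero zero zero K that that that S old old ⇒ zero zero zero zero zero zero that that that that S old old ⇒ zero zero zero zero zero zero that that that that S old old old ⇒ zero zero zero zero zero zero that that that that old old old old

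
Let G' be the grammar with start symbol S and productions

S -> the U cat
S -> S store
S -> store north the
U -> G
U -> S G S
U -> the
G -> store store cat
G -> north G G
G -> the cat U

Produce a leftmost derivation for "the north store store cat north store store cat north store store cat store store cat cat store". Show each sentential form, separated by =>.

S => S store => the U cat store => the G cat store => the north G G cat store => the north store store cat G cat store => the north store store cat north G G cat store => the north store store cat north store store cat G cat store => the north store store cat north store store cat north G G cat store => the north store store cat north store store cat north store store cat G cat store => the north store store cat north store store cat north store store cat store store cat cat store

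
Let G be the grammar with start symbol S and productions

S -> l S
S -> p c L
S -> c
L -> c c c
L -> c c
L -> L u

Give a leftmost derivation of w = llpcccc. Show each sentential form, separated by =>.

S => lS => llS => llpcL => llpcccc

S => lS   [S -> l S]
lS => llS   [S -> l S]
llS => llpcL   [S -> p c L]
llpcL => llpcccc   [L -> c c c]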